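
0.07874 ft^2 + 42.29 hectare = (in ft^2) 4.552e+06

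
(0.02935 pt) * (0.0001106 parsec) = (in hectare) 3534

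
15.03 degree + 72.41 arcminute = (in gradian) 18.04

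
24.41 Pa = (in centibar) 0.02441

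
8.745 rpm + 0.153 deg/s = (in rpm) 8.771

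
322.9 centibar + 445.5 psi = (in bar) 33.95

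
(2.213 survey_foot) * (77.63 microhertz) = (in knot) 0.0001018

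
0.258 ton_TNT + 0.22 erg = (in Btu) 1.023e+06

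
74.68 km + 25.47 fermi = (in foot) 2.45e+05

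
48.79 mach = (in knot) 3.229e+04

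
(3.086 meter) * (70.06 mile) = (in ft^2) 3.745e+06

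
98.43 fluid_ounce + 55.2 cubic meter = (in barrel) 347.2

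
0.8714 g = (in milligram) 871.4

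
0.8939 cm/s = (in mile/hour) 0.02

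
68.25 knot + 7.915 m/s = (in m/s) 43.03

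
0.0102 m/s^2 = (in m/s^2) 0.0102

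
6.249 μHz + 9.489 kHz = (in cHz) 9.489e+05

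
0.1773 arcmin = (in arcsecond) 10.64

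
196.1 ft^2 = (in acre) 0.004502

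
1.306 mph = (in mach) 0.001715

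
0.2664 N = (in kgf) 0.02717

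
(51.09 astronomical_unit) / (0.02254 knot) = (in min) 1.099e+13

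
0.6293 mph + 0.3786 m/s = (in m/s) 0.6599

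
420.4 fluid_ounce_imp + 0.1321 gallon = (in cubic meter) 0.01244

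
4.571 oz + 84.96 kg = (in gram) 8.509e+04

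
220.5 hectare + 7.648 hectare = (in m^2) 2.281e+06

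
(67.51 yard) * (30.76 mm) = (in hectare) 0.0001899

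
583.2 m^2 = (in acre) 0.1441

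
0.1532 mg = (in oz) 5.404e-06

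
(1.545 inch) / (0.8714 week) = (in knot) 1.447e-07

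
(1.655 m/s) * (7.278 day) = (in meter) 1.041e+06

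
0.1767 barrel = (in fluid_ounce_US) 949.9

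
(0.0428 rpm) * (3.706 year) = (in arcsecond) 1.08e+11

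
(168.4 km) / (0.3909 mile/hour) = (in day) 11.15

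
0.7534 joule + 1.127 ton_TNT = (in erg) 4.715e+16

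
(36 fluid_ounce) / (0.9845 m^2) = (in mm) 1.081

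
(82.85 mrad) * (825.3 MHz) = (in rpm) 6.529e+08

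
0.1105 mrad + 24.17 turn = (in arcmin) 5.221e+05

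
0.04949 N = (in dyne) 4949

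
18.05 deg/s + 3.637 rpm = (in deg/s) 39.87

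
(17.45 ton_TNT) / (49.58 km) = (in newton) 1.473e+06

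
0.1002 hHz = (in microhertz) 1.002e+07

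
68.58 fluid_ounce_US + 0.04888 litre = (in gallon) 0.5487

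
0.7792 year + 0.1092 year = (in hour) 7782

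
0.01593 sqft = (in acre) 3.657e-07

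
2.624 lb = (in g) 1190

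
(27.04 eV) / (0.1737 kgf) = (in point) 7.209e-15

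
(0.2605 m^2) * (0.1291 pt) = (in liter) 0.01186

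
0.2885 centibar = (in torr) 2.164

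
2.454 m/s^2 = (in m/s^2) 2.454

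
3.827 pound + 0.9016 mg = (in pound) 3.827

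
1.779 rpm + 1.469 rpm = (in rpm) 3.248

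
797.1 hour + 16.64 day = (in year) 0.1366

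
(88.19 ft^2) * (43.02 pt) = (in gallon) 32.85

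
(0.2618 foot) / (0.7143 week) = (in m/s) 1.847e-07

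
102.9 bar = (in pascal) 1.029e+07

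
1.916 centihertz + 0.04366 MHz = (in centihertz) 4.366e+06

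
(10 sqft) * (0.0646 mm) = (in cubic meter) 6.002e-05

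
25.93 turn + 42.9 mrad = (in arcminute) 5.602e+05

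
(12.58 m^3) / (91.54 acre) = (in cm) 0.003396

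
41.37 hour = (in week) 0.2462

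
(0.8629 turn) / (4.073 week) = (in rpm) 2.102e-05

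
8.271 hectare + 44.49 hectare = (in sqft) 5.679e+06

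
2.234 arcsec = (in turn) 1.724e-06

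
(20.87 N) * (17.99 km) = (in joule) 3.755e+05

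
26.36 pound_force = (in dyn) 1.173e+07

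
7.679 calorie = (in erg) 3.213e+08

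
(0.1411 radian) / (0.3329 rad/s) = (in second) 0.4239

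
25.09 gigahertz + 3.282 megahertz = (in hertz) 2.509e+10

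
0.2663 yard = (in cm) 24.35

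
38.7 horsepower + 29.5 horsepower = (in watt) 5.086e+04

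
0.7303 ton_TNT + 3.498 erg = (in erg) 3.056e+16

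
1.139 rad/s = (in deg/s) 65.26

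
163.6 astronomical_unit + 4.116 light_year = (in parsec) 1.263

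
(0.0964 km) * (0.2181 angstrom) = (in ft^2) 2.263e-08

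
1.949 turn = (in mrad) 1.225e+04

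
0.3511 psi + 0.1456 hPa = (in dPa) 2.435e+04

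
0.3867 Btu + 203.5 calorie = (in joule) 1259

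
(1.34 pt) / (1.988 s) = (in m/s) 0.0002378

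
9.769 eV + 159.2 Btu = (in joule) 1.68e+05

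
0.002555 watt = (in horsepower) 3.426e-06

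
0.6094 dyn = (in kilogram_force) 6.214e-07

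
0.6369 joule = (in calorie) 0.1522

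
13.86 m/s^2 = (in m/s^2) 13.86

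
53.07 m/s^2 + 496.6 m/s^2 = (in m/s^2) 549.7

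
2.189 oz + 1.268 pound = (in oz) 22.48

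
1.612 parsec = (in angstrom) 4.974e+26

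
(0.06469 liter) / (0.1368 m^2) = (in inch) 0.01862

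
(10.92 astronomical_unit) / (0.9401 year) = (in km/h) 1.984e+05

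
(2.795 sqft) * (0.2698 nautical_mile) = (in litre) 1.297e+05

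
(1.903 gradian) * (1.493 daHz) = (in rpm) 4.262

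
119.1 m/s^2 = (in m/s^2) 119.1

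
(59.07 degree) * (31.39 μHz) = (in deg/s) 0.001854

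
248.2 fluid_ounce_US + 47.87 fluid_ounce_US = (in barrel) 0.05507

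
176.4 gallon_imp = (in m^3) 0.8019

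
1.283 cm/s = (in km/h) 0.04619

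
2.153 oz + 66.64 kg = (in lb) 147.1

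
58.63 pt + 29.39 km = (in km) 29.39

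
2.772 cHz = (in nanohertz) 2.772e+07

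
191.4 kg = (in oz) 6751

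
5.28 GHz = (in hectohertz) 5.28e+07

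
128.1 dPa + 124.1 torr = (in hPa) 165.6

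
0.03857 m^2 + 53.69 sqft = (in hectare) 0.0005027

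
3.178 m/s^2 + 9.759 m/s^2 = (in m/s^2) 12.94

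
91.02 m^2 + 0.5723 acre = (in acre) 0.5948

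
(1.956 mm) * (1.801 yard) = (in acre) 7.96e-07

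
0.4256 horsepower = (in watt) 317.4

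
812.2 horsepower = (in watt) 6.057e+05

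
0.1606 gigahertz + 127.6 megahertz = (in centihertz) 2.882e+10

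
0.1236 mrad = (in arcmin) 0.4249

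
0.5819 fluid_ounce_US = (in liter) 0.01721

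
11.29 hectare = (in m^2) 1.129e+05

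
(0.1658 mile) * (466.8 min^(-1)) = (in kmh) 7473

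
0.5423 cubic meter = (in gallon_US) 143.3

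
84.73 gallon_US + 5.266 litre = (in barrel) 2.051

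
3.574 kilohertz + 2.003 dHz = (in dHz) 3.574e+04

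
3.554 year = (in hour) 3.113e+04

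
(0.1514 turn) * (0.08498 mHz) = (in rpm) 0.000772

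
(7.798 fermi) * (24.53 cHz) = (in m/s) 1.913e-15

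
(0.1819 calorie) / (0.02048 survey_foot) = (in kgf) 12.43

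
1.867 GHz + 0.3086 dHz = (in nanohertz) 1.867e+18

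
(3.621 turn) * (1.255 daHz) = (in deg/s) 1.636e+04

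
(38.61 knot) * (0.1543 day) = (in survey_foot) 8.688e+05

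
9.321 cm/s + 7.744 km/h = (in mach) 0.006591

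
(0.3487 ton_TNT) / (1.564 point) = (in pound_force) 5.945e+11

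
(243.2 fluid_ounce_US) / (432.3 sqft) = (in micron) 179.1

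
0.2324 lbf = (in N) 1.034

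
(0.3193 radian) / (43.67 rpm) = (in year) 2.214e-09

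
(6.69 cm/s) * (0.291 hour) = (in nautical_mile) 0.03784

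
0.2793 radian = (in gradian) 17.78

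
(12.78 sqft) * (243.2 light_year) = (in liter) 2.732e+21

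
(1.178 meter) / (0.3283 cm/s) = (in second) 358.8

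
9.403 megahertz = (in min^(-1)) 5.642e+08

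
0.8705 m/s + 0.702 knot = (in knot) 2.394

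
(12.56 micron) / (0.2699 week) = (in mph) 1.721e-10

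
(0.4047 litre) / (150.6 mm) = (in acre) 6.64e-07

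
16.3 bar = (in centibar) 1630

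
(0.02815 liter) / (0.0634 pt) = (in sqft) 13.55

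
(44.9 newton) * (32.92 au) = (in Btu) 2.096e+11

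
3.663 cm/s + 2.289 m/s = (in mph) 5.202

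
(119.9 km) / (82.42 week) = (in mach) 7.064e-06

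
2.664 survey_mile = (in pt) 1.215e+07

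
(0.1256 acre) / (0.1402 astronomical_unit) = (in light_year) 2.562e-24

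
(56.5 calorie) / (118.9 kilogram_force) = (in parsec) 6.57e-18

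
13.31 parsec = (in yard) 4.492e+17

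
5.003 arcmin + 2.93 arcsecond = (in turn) 0.0002339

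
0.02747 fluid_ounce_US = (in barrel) 5.11e-06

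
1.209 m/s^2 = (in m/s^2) 1.209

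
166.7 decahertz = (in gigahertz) 1.667e-06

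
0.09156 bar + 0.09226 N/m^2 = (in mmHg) 68.68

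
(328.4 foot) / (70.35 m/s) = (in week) 2.353e-06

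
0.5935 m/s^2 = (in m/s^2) 0.5935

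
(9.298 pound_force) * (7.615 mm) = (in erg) 3.15e+06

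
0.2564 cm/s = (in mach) 7.53e-06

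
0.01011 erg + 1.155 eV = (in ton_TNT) 2.416e-19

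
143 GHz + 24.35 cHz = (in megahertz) 1.43e+05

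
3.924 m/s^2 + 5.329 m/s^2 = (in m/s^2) 9.253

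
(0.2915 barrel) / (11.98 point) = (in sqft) 118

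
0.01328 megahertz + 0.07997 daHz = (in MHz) 0.01328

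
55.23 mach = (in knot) 3.656e+04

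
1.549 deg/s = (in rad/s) 0.02704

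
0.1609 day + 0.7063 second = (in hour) 3.862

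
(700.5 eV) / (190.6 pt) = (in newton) 1.669e-15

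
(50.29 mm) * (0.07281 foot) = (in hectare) 1.116e-07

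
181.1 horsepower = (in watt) 1.35e+05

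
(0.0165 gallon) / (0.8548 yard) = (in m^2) 7.991e-05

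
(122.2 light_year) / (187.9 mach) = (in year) 5.73e+05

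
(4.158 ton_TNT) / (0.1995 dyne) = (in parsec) 0.2826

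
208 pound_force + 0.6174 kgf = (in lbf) 209.4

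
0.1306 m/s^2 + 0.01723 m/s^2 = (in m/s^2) 0.1478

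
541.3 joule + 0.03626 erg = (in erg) 5.413e+09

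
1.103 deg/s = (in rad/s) 0.01925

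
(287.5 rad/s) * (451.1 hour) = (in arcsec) 9.63e+13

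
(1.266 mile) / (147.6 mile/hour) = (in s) 30.88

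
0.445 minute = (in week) 4.415e-05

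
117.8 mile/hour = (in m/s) 52.66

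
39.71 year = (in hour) 3.479e+05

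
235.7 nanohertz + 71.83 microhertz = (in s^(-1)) 7.207e-05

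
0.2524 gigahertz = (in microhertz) 2.524e+14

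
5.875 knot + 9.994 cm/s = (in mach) 0.00917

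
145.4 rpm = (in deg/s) 872.4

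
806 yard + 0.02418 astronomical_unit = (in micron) 3.617e+15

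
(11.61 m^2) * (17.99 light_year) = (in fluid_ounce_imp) 6.955e+22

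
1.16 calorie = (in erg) 4.853e+07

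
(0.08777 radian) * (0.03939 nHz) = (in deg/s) 1.981e-10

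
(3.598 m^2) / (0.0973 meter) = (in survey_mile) 0.02298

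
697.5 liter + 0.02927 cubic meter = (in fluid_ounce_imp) 2.558e+04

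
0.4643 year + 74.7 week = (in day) 692.4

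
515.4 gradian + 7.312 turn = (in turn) 8.601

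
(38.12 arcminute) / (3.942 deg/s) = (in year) 5.111e-09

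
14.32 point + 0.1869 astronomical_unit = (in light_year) 2.955e-06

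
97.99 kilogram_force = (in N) 961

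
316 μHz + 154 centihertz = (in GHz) 1.54e-09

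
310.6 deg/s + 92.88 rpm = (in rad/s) 15.15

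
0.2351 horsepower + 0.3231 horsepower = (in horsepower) 0.5582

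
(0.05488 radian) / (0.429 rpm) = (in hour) 0.0003393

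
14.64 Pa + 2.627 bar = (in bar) 2.627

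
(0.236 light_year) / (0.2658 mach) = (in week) 4.079e+07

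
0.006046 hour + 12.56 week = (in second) 7.596e+06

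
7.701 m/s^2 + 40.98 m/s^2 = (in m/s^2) 48.68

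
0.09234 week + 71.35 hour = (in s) 3.127e+05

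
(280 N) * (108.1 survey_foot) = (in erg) 9.226e+10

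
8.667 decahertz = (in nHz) 8.667e+10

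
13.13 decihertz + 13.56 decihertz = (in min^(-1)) 160.1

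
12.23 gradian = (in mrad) 192.1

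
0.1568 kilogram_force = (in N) 1.538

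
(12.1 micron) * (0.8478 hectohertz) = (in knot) 0.001994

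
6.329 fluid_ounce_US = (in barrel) 0.001177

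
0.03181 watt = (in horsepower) 4.266e-05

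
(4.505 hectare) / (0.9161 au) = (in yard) 3.595e-07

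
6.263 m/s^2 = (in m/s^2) 6.263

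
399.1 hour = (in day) 16.63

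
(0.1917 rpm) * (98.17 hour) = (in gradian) 4.517e+05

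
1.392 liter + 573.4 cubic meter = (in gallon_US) 1.515e+05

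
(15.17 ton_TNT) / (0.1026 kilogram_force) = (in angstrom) 6.308e+20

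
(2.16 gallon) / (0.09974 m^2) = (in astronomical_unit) 5.48e-13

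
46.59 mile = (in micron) 7.498e+10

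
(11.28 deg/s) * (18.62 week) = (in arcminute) 7.622e+09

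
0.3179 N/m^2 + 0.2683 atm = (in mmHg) 203.9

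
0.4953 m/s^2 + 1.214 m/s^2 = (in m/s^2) 1.709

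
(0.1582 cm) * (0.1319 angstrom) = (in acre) 5.156e-18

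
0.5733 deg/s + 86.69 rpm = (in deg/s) 520.7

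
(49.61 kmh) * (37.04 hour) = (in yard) 2.01e+06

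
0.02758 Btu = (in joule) 29.1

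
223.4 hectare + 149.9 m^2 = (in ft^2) 2.405e+07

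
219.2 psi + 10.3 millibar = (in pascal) 1.512e+06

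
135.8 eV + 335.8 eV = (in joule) 7.556e-17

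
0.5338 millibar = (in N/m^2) 53.38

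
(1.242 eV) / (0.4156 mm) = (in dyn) 4.788e-11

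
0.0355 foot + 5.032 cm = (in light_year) 6.463e-18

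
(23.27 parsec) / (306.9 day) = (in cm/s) 2.708e+12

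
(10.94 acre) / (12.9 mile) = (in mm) 2133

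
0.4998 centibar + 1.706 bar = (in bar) 1.711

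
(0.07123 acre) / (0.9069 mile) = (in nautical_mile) 0.0001066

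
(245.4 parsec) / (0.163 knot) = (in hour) 2.508e+16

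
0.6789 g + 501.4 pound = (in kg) 227.4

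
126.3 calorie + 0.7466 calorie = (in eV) 3.318e+21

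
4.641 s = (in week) 7.674e-06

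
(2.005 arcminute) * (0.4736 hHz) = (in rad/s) 0.02762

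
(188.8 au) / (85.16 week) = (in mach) 1611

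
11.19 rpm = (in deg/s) 67.14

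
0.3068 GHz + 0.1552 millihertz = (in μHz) 3.068e+14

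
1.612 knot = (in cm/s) 82.93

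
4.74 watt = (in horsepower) 0.006356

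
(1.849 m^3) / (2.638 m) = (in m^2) 0.7009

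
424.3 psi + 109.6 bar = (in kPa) 1.389e+04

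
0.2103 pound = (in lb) 0.2103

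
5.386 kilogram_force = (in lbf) 11.87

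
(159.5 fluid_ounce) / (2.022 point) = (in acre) 0.001634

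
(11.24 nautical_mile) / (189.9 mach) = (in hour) 8.943e-05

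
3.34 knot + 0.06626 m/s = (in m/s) 1.785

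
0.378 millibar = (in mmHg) 0.2835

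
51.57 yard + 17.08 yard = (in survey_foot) 205.9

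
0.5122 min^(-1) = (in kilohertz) 8.537e-06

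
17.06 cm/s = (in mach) 0.000501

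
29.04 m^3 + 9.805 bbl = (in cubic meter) 30.6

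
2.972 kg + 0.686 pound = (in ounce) 115.8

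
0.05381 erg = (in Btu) 5.1e-12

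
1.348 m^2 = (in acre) 0.0003331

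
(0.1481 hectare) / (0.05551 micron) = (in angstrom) 2.668e+20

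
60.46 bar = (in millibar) 6.046e+04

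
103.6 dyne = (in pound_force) 0.0002329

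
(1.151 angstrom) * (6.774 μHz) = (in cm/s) 7.797e-14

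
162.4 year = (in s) 5.121e+09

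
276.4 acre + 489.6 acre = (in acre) 766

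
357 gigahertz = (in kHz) 3.57e+08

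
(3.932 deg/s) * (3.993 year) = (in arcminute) 2.971e+10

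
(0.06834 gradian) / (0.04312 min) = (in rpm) 0.003962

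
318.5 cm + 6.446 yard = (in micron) 9.079e+06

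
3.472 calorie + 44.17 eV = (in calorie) 3.472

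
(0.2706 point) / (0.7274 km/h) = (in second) 0.0004725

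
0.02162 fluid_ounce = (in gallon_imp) 0.0001406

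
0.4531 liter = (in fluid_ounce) 15.32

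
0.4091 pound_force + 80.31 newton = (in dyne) 8.213e+06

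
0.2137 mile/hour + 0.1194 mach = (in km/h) 146.7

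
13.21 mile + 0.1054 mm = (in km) 21.26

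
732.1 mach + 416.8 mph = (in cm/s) 2.495e+07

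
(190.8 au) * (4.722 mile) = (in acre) 5.36e+13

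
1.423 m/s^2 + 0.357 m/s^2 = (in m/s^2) 1.78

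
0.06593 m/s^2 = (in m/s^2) 0.06593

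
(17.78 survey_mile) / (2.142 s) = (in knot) 2.597e+04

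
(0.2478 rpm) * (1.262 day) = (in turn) 450.3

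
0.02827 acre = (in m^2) 114.4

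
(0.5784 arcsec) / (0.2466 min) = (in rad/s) 1.895e-07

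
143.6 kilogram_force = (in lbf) 316.6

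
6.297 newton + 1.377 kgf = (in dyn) 1.98e+06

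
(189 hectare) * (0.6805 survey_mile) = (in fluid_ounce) 6.999e+13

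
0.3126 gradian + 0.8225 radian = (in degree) 47.41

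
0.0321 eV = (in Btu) 4.875e-24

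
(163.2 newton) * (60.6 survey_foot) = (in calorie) 720.5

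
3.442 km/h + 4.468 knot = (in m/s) 3.255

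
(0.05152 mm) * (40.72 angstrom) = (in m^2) 2.098e-13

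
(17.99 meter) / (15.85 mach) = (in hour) 9.259e-07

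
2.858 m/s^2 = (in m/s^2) 2.858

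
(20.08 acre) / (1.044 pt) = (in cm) 2.206e+10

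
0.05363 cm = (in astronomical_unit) 3.585e-15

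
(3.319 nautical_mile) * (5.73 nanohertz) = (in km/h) 0.0001268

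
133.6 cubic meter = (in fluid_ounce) 4.518e+06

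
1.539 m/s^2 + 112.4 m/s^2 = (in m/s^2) 113.9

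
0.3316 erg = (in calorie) 7.925e-09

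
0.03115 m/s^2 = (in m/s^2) 0.03115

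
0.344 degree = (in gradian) 0.3822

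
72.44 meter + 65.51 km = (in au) 4.384e-07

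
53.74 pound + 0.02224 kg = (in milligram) 2.44e+07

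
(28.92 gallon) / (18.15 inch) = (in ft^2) 2.556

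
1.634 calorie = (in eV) 4.267e+19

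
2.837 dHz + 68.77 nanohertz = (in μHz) 2.837e+05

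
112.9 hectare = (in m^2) 1.129e+06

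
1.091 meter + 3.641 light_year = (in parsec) 1.116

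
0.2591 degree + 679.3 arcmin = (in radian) 0.2021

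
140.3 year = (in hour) 1.229e+06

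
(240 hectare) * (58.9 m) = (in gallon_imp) 3.109e+10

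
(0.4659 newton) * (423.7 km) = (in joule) 1.974e+05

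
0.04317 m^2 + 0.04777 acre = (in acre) 0.04778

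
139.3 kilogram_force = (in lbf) 307.1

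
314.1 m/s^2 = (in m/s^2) 314.1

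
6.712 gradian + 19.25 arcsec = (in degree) 6.046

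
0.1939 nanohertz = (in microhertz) 0.0001939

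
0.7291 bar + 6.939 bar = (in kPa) 766.8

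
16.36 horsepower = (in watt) 1.22e+04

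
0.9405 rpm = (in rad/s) 0.09849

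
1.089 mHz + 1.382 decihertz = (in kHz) 0.0001393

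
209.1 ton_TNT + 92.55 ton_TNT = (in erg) 1.262e+19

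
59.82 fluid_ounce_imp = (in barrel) 0.01069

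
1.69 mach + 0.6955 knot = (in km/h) 2073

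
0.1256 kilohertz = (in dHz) 1256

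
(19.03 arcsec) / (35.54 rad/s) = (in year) 8.232e-14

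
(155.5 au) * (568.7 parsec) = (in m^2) 4.082e+32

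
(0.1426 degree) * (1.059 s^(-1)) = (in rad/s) 0.002636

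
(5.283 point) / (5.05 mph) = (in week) 1.365e-09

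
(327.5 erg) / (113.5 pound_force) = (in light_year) 6.857e-24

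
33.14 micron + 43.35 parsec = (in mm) 1.338e+21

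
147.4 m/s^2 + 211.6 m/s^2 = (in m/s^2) 359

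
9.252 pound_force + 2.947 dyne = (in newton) 41.15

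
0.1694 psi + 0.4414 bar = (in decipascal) 4.531e+05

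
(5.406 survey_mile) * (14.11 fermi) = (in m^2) 1.228e-10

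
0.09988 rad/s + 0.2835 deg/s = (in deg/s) 6.006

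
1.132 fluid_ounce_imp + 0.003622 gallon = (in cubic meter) 4.587e-05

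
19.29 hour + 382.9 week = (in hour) 6.435e+04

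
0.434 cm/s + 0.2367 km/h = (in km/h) 0.2523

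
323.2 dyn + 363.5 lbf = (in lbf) 363.5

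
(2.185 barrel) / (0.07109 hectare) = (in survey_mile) 3.036e-07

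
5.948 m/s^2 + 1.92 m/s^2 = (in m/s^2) 7.868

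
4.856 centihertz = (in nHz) 4.856e+07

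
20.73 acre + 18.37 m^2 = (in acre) 20.73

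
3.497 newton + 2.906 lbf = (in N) 16.42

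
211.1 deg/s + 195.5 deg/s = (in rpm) 67.77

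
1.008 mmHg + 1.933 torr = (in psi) 0.05687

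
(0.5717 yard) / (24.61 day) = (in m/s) 2.459e-07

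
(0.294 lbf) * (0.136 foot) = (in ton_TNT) 1.296e-11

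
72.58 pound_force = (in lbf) 72.58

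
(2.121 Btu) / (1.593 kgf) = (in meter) 143.2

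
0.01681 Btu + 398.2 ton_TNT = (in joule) 1.666e+12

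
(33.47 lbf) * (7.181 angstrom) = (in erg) 1.069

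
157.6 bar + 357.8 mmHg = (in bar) 158.1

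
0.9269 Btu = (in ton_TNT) 2.337e-07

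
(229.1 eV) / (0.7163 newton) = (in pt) 1.453e-13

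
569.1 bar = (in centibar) 5.691e+04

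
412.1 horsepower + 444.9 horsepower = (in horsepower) 857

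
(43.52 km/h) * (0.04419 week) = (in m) 3.231e+05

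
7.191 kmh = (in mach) 0.005866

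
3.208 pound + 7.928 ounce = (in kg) 1.68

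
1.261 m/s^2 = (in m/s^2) 1.261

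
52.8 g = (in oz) 1.862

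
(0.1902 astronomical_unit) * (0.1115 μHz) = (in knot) 6167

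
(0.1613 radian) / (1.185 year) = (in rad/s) 4.316e-09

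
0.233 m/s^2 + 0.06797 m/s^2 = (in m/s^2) 0.301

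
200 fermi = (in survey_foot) 6.562e-13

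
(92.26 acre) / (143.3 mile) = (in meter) 1.619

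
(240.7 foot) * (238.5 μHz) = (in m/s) 0.0175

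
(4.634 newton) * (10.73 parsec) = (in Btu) 1.454e+15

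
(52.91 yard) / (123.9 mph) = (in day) 1.011e-05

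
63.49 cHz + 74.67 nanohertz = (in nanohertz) 6.349e+08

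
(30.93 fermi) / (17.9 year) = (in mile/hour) 1.226e-22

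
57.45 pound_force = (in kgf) 26.06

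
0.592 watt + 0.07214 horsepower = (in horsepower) 0.07293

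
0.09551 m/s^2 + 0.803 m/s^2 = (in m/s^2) 0.8985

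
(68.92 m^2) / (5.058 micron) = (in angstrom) 1.363e+17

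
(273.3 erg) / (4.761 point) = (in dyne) 1627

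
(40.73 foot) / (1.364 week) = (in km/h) 5.418e-05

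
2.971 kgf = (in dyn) 2.914e+06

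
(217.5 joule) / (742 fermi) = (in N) 2.931e+14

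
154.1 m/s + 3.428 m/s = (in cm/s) 1.575e+04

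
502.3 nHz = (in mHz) 0.0005023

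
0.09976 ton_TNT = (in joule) 4.174e+08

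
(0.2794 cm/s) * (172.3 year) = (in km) 1.518e+04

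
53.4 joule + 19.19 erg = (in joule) 53.4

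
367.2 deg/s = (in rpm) 61.2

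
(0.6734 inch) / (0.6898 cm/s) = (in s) 2.48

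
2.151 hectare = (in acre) 5.315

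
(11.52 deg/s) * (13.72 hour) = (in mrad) 9.931e+06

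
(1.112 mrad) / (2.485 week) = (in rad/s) 7.399e-10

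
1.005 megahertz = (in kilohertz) 1005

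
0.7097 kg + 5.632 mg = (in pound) 1.565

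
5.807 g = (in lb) 0.0128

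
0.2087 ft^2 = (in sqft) 0.2087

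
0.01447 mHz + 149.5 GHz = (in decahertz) 1.495e+10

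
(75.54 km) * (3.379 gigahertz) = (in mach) 7.496e+11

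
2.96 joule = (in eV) 1.847e+19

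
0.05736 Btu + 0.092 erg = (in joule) 60.52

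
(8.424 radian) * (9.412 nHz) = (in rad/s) 7.929e-08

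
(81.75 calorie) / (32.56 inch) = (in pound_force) 92.98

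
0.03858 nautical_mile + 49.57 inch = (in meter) 72.71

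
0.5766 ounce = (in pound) 0.03604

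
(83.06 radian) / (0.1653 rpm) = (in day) 0.05554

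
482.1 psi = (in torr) 2.493e+04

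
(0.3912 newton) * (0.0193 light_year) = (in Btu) 6.77e+10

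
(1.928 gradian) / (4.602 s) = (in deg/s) 0.3771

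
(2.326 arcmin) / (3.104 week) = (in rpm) 3.442e-09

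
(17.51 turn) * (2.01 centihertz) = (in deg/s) 126.7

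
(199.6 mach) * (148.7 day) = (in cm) 8.732e+13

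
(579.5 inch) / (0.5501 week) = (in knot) 8.6e-05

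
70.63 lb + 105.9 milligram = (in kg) 32.04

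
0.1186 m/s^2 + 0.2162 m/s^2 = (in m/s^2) 0.3348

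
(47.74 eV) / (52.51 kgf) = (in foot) 4.873e-20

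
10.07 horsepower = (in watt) 7509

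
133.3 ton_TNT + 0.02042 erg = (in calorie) 1.333e+11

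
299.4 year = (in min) 1.574e+08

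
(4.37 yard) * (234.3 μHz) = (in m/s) 0.0009362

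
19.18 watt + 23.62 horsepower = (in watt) 1.763e+04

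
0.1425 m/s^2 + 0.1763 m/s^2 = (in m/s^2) 0.3188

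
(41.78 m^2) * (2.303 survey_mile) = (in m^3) 1.549e+05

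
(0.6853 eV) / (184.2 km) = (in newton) 5.961e-25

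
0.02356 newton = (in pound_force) 0.005296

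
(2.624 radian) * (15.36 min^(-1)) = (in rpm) 6.415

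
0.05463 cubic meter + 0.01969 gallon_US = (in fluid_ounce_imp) 1925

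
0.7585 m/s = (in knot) 1.474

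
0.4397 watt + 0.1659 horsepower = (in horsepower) 0.1665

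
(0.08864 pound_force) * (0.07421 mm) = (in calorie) 6.993e-06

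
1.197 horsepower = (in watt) 892.6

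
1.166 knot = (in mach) 0.001762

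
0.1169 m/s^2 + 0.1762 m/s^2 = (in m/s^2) 0.2931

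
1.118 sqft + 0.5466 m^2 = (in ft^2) 7.002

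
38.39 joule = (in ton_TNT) 9.175e-09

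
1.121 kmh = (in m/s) 0.3114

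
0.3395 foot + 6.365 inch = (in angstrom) 2.652e+09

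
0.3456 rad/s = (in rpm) 3.3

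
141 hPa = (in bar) 0.141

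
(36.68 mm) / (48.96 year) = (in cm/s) 2.376e-09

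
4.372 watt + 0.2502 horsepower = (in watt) 190.9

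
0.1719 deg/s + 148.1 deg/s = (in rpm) 24.71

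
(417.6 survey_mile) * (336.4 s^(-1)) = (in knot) 4.395e+08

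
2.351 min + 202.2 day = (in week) 28.89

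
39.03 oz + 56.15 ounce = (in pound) 5.949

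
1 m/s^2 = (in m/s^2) 1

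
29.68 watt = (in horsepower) 0.0398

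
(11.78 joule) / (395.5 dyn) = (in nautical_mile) 1.608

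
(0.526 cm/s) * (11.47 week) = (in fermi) 3.649e+19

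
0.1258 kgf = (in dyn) 1.234e+05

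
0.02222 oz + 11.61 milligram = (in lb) 0.001414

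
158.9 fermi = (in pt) 4.504e-10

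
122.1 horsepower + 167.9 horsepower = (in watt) 2.163e+05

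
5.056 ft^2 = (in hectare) 4.697e-05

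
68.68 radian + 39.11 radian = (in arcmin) 3.706e+05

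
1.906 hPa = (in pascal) 190.6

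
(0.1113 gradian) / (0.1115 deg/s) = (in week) 1.485e-06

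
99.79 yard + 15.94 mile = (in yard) 2.815e+04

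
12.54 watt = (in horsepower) 0.01682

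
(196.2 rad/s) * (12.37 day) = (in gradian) 1.335e+10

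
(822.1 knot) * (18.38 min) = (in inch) 1.836e+07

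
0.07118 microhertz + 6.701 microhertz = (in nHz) 6772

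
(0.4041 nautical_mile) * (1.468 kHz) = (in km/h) 3.955e+06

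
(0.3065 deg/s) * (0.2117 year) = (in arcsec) 7.366e+09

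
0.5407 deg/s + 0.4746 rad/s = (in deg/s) 27.73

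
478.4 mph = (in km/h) 769.9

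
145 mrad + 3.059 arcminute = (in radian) 0.1459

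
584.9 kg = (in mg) 5.849e+08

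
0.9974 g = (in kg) 0.0009974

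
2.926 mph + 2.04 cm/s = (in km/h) 4.782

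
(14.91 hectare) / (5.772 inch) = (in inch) 4.004e+07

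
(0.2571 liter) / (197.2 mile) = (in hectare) 8.101e-14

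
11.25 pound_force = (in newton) 50.04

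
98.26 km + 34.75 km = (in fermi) 1.33e+20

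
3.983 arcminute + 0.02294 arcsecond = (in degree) 0.06639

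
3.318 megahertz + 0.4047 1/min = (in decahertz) 3.318e+05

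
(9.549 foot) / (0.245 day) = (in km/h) 0.000495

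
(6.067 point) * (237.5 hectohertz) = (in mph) 113.7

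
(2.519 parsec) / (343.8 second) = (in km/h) 8.139e+14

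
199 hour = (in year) 0.02272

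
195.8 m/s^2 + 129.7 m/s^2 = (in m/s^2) 325.5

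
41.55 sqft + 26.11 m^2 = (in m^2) 29.97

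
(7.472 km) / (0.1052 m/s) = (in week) 0.1174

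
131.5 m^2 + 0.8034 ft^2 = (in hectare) 0.01316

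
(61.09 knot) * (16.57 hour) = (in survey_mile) 1165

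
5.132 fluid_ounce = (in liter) 0.1518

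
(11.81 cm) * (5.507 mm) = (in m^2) 0.0006504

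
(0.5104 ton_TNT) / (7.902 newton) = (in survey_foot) 8.866e+08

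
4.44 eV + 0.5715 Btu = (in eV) 3.763e+21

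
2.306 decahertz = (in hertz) 23.06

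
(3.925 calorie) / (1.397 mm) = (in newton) 1.176e+04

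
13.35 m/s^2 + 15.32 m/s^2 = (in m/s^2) 28.67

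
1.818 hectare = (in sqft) 1.957e+05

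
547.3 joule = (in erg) 5.473e+09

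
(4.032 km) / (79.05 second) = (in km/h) 183.6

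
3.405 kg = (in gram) 3405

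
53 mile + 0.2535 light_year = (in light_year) 0.2535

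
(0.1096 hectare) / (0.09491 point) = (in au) 0.0002188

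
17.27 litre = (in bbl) 0.1086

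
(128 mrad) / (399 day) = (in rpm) 3.546e-08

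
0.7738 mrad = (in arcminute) 2.66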